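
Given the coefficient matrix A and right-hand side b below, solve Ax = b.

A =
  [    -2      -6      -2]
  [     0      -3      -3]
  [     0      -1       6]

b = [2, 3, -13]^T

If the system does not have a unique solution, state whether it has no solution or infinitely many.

x_1 = -2, x_2 = 1, x_3 = -2

Row-reduce the augmented matrix:
R1 ← R1 / (-2).
R2 ← R2 / (-3).
R1 ← R1 − 3·R2.
R3 ← R3 + 1·R2.
R3 ← R3 / (7).
R1 ← R1 + 2·R3.
R2 ← R2 − 1·R3.
Reading off the reduced rows gives x_1 = -2, x_2 = 1, x_3 = -2.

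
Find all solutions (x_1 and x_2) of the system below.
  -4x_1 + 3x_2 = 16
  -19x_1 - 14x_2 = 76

Row-reduce the augmented matrix:
R1 ← R1 / (-4).
R2 ← R2 + 19·R1.
R2 ← R2 / (-113/4).
R1 ← R1 + 3/4·R2.
Reading off the reduced rows gives x_1 = -4, x_2 = 0.

x_1 = -4, x_2 = 0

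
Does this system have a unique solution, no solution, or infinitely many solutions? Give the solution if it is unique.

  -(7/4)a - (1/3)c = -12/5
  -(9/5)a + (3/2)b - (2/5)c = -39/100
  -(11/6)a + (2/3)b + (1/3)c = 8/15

a = 4/5, b = 3/2, c = 3

Row-reduce the augmented matrix:
R1 ← R1 / (-7/4).
R2 ← R2 + 9/5·R1.
R3 ← R3 + 11/6·R1.
R2 ← R2 / (3/2).
R3 ← R3 − 2/3·R2.
R3 ← R3 / (223/315).
R1 ← R1 − 4/21·R3.
R2 ← R2 + 4/105·R3.
Reading off the reduced rows gives a = 4/5, b = 3/2, c = 3.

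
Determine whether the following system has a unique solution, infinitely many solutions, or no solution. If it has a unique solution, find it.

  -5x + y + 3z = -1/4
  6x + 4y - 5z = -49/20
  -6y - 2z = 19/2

x = -6/5, y = -1, z = -7/4

Row-reduce the augmented matrix:
R1 ← R1 / (-5).
R2 ← R2 − 6·R1.
R2 ← R2 / (26/5).
R1 ← R1 + 1/5·R2.
R3 ← R3 + 6·R2.
R3 ← R3 / (-47/13).
R1 ← R1 + 17/26·R3.
R2 ← R2 + 7/26·R3.
Reading off the reduced rows gives x = -6/5, y = -1, z = -7/4.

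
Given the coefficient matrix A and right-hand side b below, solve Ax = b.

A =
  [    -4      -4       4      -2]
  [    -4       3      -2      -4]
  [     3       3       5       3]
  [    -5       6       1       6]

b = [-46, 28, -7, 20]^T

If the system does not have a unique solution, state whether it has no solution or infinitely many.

x_1 = 1, x_2 = 6, x_3 = -5, x_4 = -1

Row-reduce the augmented matrix:
R1 ← R1 / (-4).
R2 ← R2 + 4·R1.
R3 ← R3 − 3·R1.
R4 ← R4 + 5·R1.
R2 ← R2 / (7).
R1 ← R1 − 1·R2.
R4 ← R4 − 11·R2.
R3 ← R3 / (8).
R1 ← R1 + 1/7·R3.
R2 ← R2 + 6/7·R3.
R4 ← R4 − 38/7·R3.
R4 ← R4 / (85/8).
R1 ← R1 − 13/16·R4.
R2 ← R2 + 1/8·R4.
R3 ← R3 − 3/16·R4.
Reading off the reduced rows gives x_1 = 1, x_2 = 6, x_3 = -5, x_4 = -1.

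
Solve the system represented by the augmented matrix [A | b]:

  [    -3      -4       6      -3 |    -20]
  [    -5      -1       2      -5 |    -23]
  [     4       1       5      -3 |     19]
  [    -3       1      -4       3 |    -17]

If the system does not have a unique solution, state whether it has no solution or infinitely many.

x_1 = 6, x_2 = -1, x_3 = -2, x_4 = -2

Row-reduce the augmented matrix:
R1 ← R1 / (-3).
R2 ← R2 + 5·R1.
R3 ← R3 − 4·R1.
R4 ← R4 + 3·R1.
R2 ← R2 / (17/3).
R1 ← R1 − 4/3·R2.
R3 ← R3 + 13/3·R2.
R4 ← R4 − 5·R2.
R3 ← R3 / (117/17).
R1 ← R1 + 2/17·R3.
R2 ← R2 + 24/17·R3.
R4 ← R4 + 50/17·R3.
R4 ← R4 / (352/117).
R1 ← R1 − 103/117·R4.
R2 ← R2 + 56/39·R4.
R3 ← R3 + 119/117·R4.
Reading off the reduced rows gives x_1 = 6, x_2 = -1, x_3 = -2, x_4 = -2.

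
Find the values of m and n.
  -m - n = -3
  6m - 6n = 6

m = 2, n = 1

From equation 1: m = 3 − n.
Substitute into equation 2 and solve: n = 1.
Then m = 2.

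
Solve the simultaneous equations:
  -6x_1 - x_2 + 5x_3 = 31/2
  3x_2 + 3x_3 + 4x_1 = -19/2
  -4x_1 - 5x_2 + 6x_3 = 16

x_1 = -2, x_2 = -1, x_3 = 1/2

Row-reduce the augmented matrix:
R1 ← R1 / (-6).
R2 ← R2 − 4·R1.
R3 ← R3 + 4·R1.
R2 ← R2 / (7/3).
R1 ← R1 − 1/6·R2.
R3 ← R3 + 13/3·R2.
R3 ← R3 / (101/7).
R1 ← R1 + 9/7·R3.
R2 ← R2 − 19/7·R3.
Reading off the reduced rows gives x_1 = -2, x_2 = -1, x_3 = 1/2.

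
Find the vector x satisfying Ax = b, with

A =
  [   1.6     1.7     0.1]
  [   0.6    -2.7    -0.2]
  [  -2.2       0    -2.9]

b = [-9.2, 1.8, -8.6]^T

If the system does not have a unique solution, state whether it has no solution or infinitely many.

x_1 = -4, x_2 = -2, x_3 = 6

Row-reduce the augmented matrix:
R1 ← R1 / (8/5).
R2 ← R2 − 3/5·R1.
R3 ← R3 + 11/5·R1.
R2 ← R2 / (-267/80).
R1 ← R1 − 17/16·R2.
R3 ← R3 − 187/80·R2.
R3 ← R3 / (-782/267).
R1 ← R1 + 7/534·R3.
R2 ← R2 − 19/267·R3.
Reading off the reduced rows gives x_1 = -4, x_2 = -2, x_3 = 6.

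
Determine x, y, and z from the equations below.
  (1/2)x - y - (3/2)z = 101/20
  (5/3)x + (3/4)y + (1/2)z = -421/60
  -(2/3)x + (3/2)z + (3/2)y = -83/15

Row-reduce the augmented matrix:
R1 ← R1 / (1/2).
R2 ← R2 − 5/3·R1.
R3 ← R3 + 2/3·R1.
R2 ← R2 / (49/12).
R1 ← R1 + 2·R2.
R3 ← R3 − 1/6·R2.
R3 ← R3 / (-71/98).
R1 ← R1 + 15/49·R3.
R2 ← R2 − 66/49·R3.
Reading off the reduced rows gives x = -5/2, y = -9/5, z = -3.

x = -5/2, y = -9/5, z = -3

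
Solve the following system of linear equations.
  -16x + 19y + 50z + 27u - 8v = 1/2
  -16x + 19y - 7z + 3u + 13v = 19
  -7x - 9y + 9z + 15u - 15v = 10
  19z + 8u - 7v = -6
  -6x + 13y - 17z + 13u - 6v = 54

no solution

Row-reduce:
R1 ← R1 / (-16).
R2 ← R2 + 16·R1.
R3 ← R3 + 7·R1.
R5 ← R5 + 6·R1.
Swap R2 and R3.
R2 ← R2 / (-277/16).
R1 ← R1 + 19/16·R2.
R5 ← R5 − 47/8·R2.
R3 ← R3 / (-57).
R1 ← R1 + 621/277·R3.
R2 ← R2 − 206/277·R3.
R4 ← R4 − 19·R3.
R5 ← R5 + 11113/277·R3.
Swap R4 and R5.
R4 ← R4 / (109728/5263).
R1 ← R1 + 5064/5263·R4.
R2 ← R2 + 2617/5263·R4.
R3 ← R3 − 8/19·R4.
Row 5 reduces to 0 = 1/6, a contradiction. The system is inconsistent.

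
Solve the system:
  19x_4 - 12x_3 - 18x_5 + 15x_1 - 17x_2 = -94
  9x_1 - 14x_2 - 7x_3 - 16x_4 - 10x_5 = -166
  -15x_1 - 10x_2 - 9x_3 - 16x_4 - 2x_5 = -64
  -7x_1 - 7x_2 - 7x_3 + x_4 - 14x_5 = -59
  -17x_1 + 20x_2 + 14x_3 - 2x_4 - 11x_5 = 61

x_1 = -3, x_2 = 1, x_3 = 3, x_4 = 4, x_5 = 4

Row-reduce the augmented matrix:
R1 ← R1 / (15).
R2 ← R2 − 9·R1.
R3 ← R3 + 15·R1.
R4 ← R4 + 7·R1.
R5 ← R5 + 17·R1.
R2 ← R2 / (-19/5).
R1 ← R1 + 17/15·R2.
R3 ← R3 + 27·R2.
R4 ← R4 + 224/15·R2.
R5 ← R5 − 11/15·R2.
R3 ← R3 / (-426/19).
R1 ← R1 + 49/57·R3.
R2 ← R2 + 1/19·R3.
R4 ← R4 + 763/57·R3.
R5 ← R5 − 25/57·R3.
R4 ← R4 / (-34/71).
R1 ← R1 − 132/71·R4.
R2 ← R2 − 479/71·R4.
R3 ← R3 + 626/71·R4.
R5 ← R5 − 1286/71·R4.
R5 ← R5 / (-63941/153).
R1 ← R1 + 6134/153·R5.
R2 ← R2 + 22030/153·R5.
R3 ← R3 − 28936/153·R5.
R4 ← R4 − 3262/153·R5.
Reading off the reduced rows gives x_1 = -3, x_2 = 1, x_3 = 3, x_4 = 4, x_5 = 4.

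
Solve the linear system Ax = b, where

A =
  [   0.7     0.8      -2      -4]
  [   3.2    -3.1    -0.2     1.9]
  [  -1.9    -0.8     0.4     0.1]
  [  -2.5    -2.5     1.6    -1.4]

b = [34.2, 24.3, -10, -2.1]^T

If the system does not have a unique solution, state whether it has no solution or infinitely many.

Row-reduce the augmented matrix:
R1 ← R1 / (7/10).
R2 ← R2 − 16/5·R1.
R3 ← R3 + 19/10·R1.
R4 ← R4 + 5/2·R1.
R2 ← R2 / (-473/70).
R1 ← R1 − 8/7·R2.
R3 ← R3 − 48/35·R2.
R4 ← R4 − 5/14·R2.
R3 ← R3 / (-1520/473).
R1 ← R1 + 636/473·R3.
R2 ← R2 + 626/473·R3.
R4 ← R4 + 11991/2365·R3.
R4 ← R4 / (-312399/76000).
R1 ← R1 − 1849/3800·R4.
R2 ← R2 + 1857/7600·R4.
R3 ← R3 − 31503/15200·R4.
Reading off the reduced rows gives x_1 = 6, x_2 = -5, x_3 = -5, x_4 = -6.

x_1 = 6, x_2 = -5, x_3 = -5, x_4 = -6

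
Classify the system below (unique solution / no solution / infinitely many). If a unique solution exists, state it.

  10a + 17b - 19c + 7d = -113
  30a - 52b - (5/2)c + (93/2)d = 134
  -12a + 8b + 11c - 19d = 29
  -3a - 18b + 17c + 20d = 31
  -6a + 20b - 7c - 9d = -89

Row-reduce:
R1 ← R1 / (10).
R2 ← R2 − 30·R1.
R3 ← R3 + 12·R1.
R4 ← R4 + 3·R1.
R5 ← R5 + 6·R1.
R2 ← R2 / (-103).
R1 ← R1 − 17/10·R2.
R3 ← R3 − 142/5·R2.
R4 ← R4 + 129/10·R2.
R5 ← R5 − 151/5·R2.
R3 ← R3 / (1662/515).
R1 ← R1 + 2061/2060·R3.
R2 ← R2 + 109/206·R3.
R4 ← R4 − 9217/2060·R3.
R5 ← R5 + 2493/1030·R3.
R4 ← R4 / (19823/831).
R1 ← R1 − 4/277·R4.
R2 ← R2 + 692/831·R4.
R3 ← R3 + 919/831·R4.
Row 5 reduces to 0 = -1/4, a contradiction. The system is inconsistent.

no solution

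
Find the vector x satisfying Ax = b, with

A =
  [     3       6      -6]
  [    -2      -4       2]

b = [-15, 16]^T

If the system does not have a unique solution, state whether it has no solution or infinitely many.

infinitely many solutions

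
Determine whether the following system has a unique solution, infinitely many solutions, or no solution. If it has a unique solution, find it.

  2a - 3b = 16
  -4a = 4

a = -1, b = -6

Row-reduce the augmented matrix:
R1 ← R1 / (2).
R2 ← R2 + 4·R1.
R2 ← R2 / (-6).
R1 ← R1 + 3/2·R2.
Reading off the reduced rows gives a = -1, b = -6.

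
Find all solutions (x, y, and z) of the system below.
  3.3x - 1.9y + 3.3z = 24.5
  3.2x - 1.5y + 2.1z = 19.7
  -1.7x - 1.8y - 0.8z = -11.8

Row-reduce the augmented matrix:
R1 ← R1 / (33/10).
R2 ← R2 − 16/5·R1.
R3 ← R3 + 17/10·R1.
R2 ← R2 / (113/330).
R1 ← R1 + 19/33·R2.
R3 ← R3 + 917/330·R2.
R3 ← R3 / (-907/113).
R1 ← R1 + 96/113·R3.
R2 ← R2 + 363/113·R3.
Reading off the reduced rows gives x = 4, y = 1, z = 4.

x = 4, y = 1, z = 4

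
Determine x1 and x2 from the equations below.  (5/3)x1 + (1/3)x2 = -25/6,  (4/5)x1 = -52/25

x1 = -13/5, x2 = 1/2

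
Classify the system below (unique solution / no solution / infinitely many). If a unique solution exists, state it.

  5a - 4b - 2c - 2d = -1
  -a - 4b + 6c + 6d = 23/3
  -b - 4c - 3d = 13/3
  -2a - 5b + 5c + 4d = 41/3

Row-reduce the augmented matrix:
R1 ← R1 / (5).
R2 ← R2 + 1·R1.
R4 ← R4 + 2·R1.
R2 ← R2 / (-24/5).
R1 ← R1 + 4/5·R2.
R3 ← R3 + 1·R2.
R4 ← R4 + 33/5·R2.
R3 ← R3 / (-31/6).
R1 ← R1 + 4/3·R3.
R2 ← R2 + 7/6·R3.
R4 ← R4 + 7/2·R3.
R4 ← R4 / (-52/31).
R1 ← R1 + 8/31·R4.
R2 ← R2 + 7/31·R4.
R3 ← R3 − 25/31·R4.
Reading off the reduced rows gives a = -7/3, b = -7/3, c = 0, d = -2/3.

a = -7/3, b = -7/3, c = 0, d = -2/3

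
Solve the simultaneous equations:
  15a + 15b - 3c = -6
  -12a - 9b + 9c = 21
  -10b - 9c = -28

Row-reduce the augmented matrix:
R1 ← R1 / (15).
R2 ← R2 + 12·R1.
R2 ← R2 / (3).
R1 ← R1 − 1·R2.
R3 ← R3 + 10·R2.
R3 ← R3 / (13).
R1 ← R1 + 12/5·R3.
R2 ← R2 − 11/5·R3.
Reading off the reduced rows gives a = -1, b = 1, c = 2.

a = -1, b = 1, c = 2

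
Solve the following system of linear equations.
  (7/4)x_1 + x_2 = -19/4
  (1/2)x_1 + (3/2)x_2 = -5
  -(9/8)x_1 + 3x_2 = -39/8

Row-reduce:
R1 ← R1 / (7/4).
R2 ← R2 − 1/2·R1.
R3 ← R3 + 9/8·R1.
R2 ← R2 / (17/14).
R1 ← R1 − 4/7·R2.
R3 ← R3 − 51/14·R2.
Row 3 reduces to 0 = 3, a contradiction. The system is inconsistent.

no solution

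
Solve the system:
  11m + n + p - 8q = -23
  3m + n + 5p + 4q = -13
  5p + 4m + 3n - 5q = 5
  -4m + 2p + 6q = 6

no solution

Row-reduce:
R1 ← R1 / (11).
R2 ← R2 − 3·R1.
R3 ← R3 − 4·R1.
R4 ← R4 + 4·R1.
R2 ← R2 / (8/11).
R1 ← R1 − 1/11·R2.
R3 ← R3 − 29/11·R2.
R4 ← R4 − 4/11·R2.
R3 ← R3 / (-25/2).
R1 ← R1 + 1/2·R3.
R2 ← R2 − 13/2·R3.
Row 4 reduces to 0 = 1, a contradiction. The system is inconsistent.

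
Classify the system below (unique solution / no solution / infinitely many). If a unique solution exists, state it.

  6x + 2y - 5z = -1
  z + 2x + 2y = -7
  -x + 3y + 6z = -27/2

x = -3/2, y = -1, z = -2

Row-reduce the augmented matrix:
R1 ← R1 / (6).
R2 ← R2 − 2·R1.
R3 ← R3 + 1·R1.
R2 ← R2 / (4/3).
R1 ← R1 − 1/3·R2.
R3 ← R3 − 10/3·R2.
R3 ← R3 / (-3/2).
R1 ← R1 + 3/2·R3.
R2 ← R2 − 2·R3.
Reading off the reduced rows gives x = -3/2, y = -1, z = -2.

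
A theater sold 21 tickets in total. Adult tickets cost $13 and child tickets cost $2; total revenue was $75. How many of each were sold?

adult tickets: 3, child tickets: 18

Let a = adult tickets, c = child tickets.
  a + c = 21
  13a + 2c = 75
Row-reduce the augmented matrix:
R2 ← R2 − 13·R1.
R2 ← R2 / (-11).
R1 ← R1 − 1·R2.
Reading off the reduced rows gives a = 3, c = 18.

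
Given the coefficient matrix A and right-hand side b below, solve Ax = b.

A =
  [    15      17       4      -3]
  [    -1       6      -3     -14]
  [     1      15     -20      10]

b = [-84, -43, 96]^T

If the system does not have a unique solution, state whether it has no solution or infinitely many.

infinitely many solutions

Row-reduce:
R1 ← R1 / (15).
R2 ← R2 + 1·R1.
R3 ← R3 − 1·R1.
R2 ← R2 / (107/15).
R1 ← R1 − 17/15·R2.
R3 ← R3 − 208/15·R2.
R3 ← R3 / (-1600/107).
R1 ← R1 − 75/107·R3.
R2 ← R2 + 41/107·R3.
Rank is 3 with 4 unknowns, leaving x_4 free.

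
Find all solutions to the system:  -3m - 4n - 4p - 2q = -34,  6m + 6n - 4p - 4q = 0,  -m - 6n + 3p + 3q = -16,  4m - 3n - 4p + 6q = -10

m = -2, n = 6, p = 2, q = 4

Row-reduce the augmented matrix:
R1 ← R1 / (-3).
R2 ← R2 − 6·R1.
R3 ← R3 + 1·R1.
R4 ← R4 − 4·R1.
R2 ← R2 / (-2).
R1 ← R1 − 4/3·R2.
R3 ← R3 + 14/3·R2.
R4 ← R4 + 25/3·R2.
R3 ← R3 / (97/3).
R1 ← R1 + 20/3·R3.
R2 ← R2 − 6·R3.
R4 ← R4 − 122/3·R3.
R4 ← R4 / (832/97).
R1 ← R1 + 6/97·R4.
R2 ← R2 + 14/97·R4.
R3 ← R3 − 67/97·R4.
Reading off the reduced rows gives m = -2, n = 6, p = 2, q = 4.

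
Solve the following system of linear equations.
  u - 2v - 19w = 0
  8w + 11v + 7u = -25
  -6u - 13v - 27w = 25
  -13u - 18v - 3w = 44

u = -2, v = -1, w = 0

Row-reduce the augmented matrix:
R2 ← R2 − 7·R1.
R3 ← R3 + 6·R1.
R4 ← R4 + 13·R1.
R2 ← R2 / (25).
R1 ← R1 + 2·R2.
R3 ← R3 + 25·R2.
R4 ← R4 + 44·R2.
Swap R3 and R4.
R3 ← R3 / (-46/25).
R1 ← R1 + 193/25·R3.
R2 ← R2 − 141/25·R3.
R4 reduces to 0 = 0, so the extra equation is consistent.
Reading off the reduced rows gives u = -2, v = -1, w = 0.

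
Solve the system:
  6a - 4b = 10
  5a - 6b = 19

Row-reduce the augmented matrix:
R1 ← R1 / (6).
R2 ← R2 − 5·R1.
R2 ← R2 / (-8/3).
R1 ← R1 + 2/3·R2.
Reading off the reduced rows gives a = -1, b = -4.

a = -1, b = -4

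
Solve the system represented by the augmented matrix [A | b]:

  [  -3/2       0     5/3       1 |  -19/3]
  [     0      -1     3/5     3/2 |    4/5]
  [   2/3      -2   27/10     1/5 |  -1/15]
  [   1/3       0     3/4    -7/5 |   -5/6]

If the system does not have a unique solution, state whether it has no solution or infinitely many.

infinitely many solutions

Row-reduce:
R1 ← R1 / (-3/2).
R3 ← R3 − 2/3·R1.
R4 ← R4 − 1/3·R1.
R2 ← R2 / (-1).
R3 ← R3 + 2·R2.
R3 ← R3 / (121/54).
R1 ← R1 + 10/9·R3.
R2 ← R2 + 3/5·R3.
R4 ← R4 − 121/108·R3.
Rank is 3 with 4 unknowns, leaving x_4 free.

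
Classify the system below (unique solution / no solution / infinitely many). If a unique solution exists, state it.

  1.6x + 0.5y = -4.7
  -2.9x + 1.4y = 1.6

Row-reduce the augmented matrix:
R1 ← R1 / (8/5).
R2 ← R2 + 29/10·R1.
R2 ← R2 / (369/160).
R1 ← R1 − 5/16·R2.
Reading off the reduced rows gives x = -2, y = -3.

x = -2, y = -3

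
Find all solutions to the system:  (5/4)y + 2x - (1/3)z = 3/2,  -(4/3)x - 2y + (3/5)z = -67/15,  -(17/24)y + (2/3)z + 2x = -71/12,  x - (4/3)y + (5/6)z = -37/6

Row-reduce:
R1 ← R1 / (2).
R2 ← R2 + 4/3·R1.
R3 ← R3 − 2·R1.
R4 ← R4 − 1·R1.
R2 ← R2 / (-7/6).
R1 ← R1 − 5/8·R2.
R3 ← R3 + 47/24·R2.
R4 ← R4 + 47/24·R2.
R3 ← R3 / (461/1260).
R1 ← R1 − 1/28·R3.
R2 ← R2 + 34/105·R3.
R4 ← R4 − 461/1260·R3.
Row 4 reduces to 0 = 1/2, a contradiction. The system is inconsistent.

no solution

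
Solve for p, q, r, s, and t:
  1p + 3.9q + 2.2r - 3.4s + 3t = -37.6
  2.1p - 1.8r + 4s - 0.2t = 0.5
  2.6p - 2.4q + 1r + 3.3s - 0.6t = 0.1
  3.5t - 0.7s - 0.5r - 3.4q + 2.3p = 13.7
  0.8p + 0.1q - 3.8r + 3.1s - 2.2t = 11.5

Row-reduce the augmented matrix:
R2 ← R2 − 21/10·R1.
R3 ← R3 − 13/5·R1.
R4 ← R4 − 23/10·R1.
R5 ← R5 − 4/5·R1.
R2 ← R2 / (-819/100).
R1 ← R1 − 39/10·R2.
R3 ← R3 + 627/50·R2.
R4 ← R4 + 1237/100·R2.
R5 ← R5 + 151/50·R2.
R3 ← R3 / (465/91).
R1 ← R1 + 6/7·R3.
R2 ← R2 − 214/273·R3.
R4 ← R4 − 11293/2730·R3.
R5 ← R5 + 4358/1365·R3.
R4 ← R4 / (-77291/13500).
R1 ← R1 − 27/25·R4.
R2 ← R2 + 409/675·R4.
R3 ← R3 + 433/450·R4.
R5 ← R5 + 9179/6750·R4.
R5 ← R5 / (-29459252/11980105).
R1 ← R1 − 2728288/2396021·R5.
R2 ← R2 − 22344/2396021·R5.
R3 ← R3 + 1350275/2396021·R5.
R4 ← R4 + 2159776/2396021·R5.
Reading off the reduced rows gives p = -5, q = -6, r = -4, s = 1, t = 1.

p = -5, q = -6, r = -4, s = 1, t = 1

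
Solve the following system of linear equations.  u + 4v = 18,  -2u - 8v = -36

infinitely many solutions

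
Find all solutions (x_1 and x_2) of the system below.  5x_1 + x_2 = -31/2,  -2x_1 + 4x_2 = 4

Row-reduce the augmented matrix:
R1 ← R1 / (5).
R2 ← R2 + 2·R1.
R2 ← R2 / (22/5).
R1 ← R1 − 1/5·R2.
Reading off the reduced rows gives x_1 = -3, x_2 = -1/2.

x_1 = -3, x_2 = -1/2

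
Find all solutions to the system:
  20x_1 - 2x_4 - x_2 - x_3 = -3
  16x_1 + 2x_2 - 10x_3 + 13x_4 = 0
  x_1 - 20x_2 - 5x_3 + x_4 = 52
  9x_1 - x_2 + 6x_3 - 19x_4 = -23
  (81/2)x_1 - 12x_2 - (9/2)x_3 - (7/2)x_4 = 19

no solution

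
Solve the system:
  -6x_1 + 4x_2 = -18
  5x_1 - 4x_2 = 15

x_1 = 3, x_2 = 0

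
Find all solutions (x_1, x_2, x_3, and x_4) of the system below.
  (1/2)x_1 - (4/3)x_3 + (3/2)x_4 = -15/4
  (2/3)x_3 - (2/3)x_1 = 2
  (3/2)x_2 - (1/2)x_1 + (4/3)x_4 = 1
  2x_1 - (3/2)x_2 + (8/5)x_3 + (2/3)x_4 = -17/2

x_1 = -3, x_2 = 1, x_3 = 0, x_4 = -3/2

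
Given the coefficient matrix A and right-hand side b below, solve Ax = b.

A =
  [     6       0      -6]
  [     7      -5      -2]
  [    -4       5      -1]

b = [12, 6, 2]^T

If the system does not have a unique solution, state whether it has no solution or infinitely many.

Row-reduce:
R1 ← R1 / (6).
R2 ← R2 − 7·R1.
R3 ← R3 + 4·R1.
R2 ← R2 / (-5).
R3 ← R3 − 5·R2.
Row 3 reduces to 0 = 2, a contradiction. The system is inconsistent.

no solution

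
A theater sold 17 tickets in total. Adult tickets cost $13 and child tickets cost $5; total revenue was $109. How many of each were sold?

Let a = adult tickets, c = child tickets.
  a + c = 17
  13a + 5c = 109
Row-reduce the augmented matrix:
R2 ← R2 − 13·R1.
R2 ← R2 / (-8).
R1 ← R1 − 1·R2.
Reading off the reduced rows gives a = 3, c = 14.

adult tickets: 3, child tickets: 14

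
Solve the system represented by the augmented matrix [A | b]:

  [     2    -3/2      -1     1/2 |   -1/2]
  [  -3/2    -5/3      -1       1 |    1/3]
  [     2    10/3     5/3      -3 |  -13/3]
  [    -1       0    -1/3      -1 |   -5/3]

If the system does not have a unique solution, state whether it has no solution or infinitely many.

Row-reduce:
R1 ← R1 / (2).
R2 ← R2 + 3/2·R1.
R3 ← R3 − 2·R1.
R4 ← R4 + 1·R1.
R2 ← R2 / (-67/24).
R1 ← R1 + 3/4·R2.
R3 ← R3 − 29/6·R2.
R4 ← R4 + 3/4·R2.
R3 ← R3 / (-73/201).
R1 ← R1 + 2/67·R3.
R2 ← R2 − 42/67·R3.
R4 ← R4 + 73/201·R3.
Row 4 reduces to 0 = 2, a contradiction. The system is inconsistent.

no solution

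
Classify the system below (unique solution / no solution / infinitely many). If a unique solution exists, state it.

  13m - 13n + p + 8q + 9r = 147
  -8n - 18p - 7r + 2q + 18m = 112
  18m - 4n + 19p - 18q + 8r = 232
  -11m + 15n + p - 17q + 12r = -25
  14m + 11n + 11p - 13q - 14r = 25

Row-reduce the augmented matrix:
R1 ← R1 / (13).
R2 ← R2 − 18·R1.
R3 ← R3 − 18·R1.
R4 ← R4 + 11·R1.
R5 ← R5 − 14·R1.
R2 ← R2 / (10).
R1 ← R1 + 1·R2.
R3 ← R3 − 14·R2.
R4 ← R4 − 4·R2.
R5 ← R5 − 25·R2.
R3 ← R3 / (2909/65).
R1 ← R1 + 121/65·R3.
R2 ← R2 + 126/65·R3.
R4 ← R4 − 48/5·R3.
R5 ← R5 − 759/13·R3.
R4 ← R4 / (-8985/2909).
R1 ← R1 + 2831/2909·R4.
R2 ← R2 + 4703/2909·R4.
R3 ← R3 + 1064/2909·R4.
R5 ← R5 − 65254/2909·R4.
R5 ← R5 / (2852483/17970).
R1 ← R1 + 132967/17970·R5.
R2 ← R2 + 228991/17970·R5.
R3 ← R3 + 19379/8985·R5.
R4 ← R4 + 65489/8985·R5.
Reading off the reduced rows gives m = 6, n = -5, p = 0, q = -4, r = 4.

m = 6, n = -5, p = 0, q = -4, r = 4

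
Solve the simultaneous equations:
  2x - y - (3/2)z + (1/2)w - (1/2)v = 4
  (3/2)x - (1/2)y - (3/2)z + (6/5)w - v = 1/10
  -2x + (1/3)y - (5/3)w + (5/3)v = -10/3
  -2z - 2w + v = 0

infinitely many solutions

Row-reduce:
R1 ← R1 / (2).
R2 ← R2 − 3/2·R1.
R3 ← R3 + 2·R1.
R2 ← R2 / (1/4).
R1 ← R1 + 1/2·R2.
R3 ← R3 + 2/3·R2.
R3 ← R3 / (-5/2).
R1 ← R1 + 3/2·R3.
R2 ← R2 + 3/2·R3.
R4 ← R4 + 2·R3.
R4 ← R4 / (-212/75).
R1 ← R1 − 32/25·R4.
R2 ← R2 − 67/25·R4.
R3 ← R3 + 31/75·R4.
Rank is 4 with 5 unknowns, leaving v free.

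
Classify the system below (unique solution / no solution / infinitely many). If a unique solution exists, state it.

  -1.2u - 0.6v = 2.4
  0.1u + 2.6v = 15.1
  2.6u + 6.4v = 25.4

u = -5, v = 6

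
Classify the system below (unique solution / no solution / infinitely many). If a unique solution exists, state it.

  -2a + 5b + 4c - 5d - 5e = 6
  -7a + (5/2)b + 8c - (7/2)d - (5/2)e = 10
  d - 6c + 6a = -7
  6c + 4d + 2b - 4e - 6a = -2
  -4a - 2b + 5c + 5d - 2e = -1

Row-reduce:
R1 ← R1 / (-2).
R2 ← R2 + 7·R1.
R3 ← R3 − 6·R1.
R4 ← R4 + 6·R1.
R5 ← R5 + 4·R1.
R2 ← R2 / (-15).
R1 ← R1 + 5/2·R2.
R3 ← R3 − 15·R2.
R4 ← R4 + 13·R2.
R5 ← R5 + 12·R2.
Swap R3 and R4.
R3 ← R3 / (-4/5).
R1 ← R1 + 1·R3.
R2 ← R2 − 2/5·R3.
R5 ← R5 − 9/5·R3.
Swap R4 and R5.
R4 ← R4 / (77/4).
R1 ← R1 + 101/12·R4.
R2 ← R2 − 5/2·R4.
R3 ← R3 + 103/12·R4.
Rank is 4 with 5 unknowns, leaving e free.

infinitely many solutions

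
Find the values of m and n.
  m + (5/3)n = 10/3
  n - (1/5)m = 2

m = 0, n = 2

Row-reduce the augmented matrix:
R2 ← R2 + 1/5·R1.
R2 ← R2 / (4/3).
R1 ← R1 − 5/3·R2.
Reading off the reduced rows gives m = 0, n = 2.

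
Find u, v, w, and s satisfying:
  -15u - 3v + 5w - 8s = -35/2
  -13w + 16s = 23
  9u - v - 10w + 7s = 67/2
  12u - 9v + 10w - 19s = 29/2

u = 1, v = -3/2, w = -3, s = -1

Row-reduce the augmented matrix:
R1 ← R1 / (-15).
R3 ← R3 − 9·R1.
R4 ← R4 − 12·R1.
Swap R2 and R3.
R2 ← R2 / (-14/5).
R1 ← R1 − 1/5·R2.
R4 ← R4 + 57/5·R2.
R3 ← R3 / (-13).
R1 ← R1 + 5/6·R3.
R2 ← R2 − 5/2·R3.
R4 ← R4 − 85/2·R3.
R4 ← R4 / (3267/182).
R1 ← R1 + 61/182·R4.
R2 ← R2 − 417/182·R4.
R3 ← R3 + 16/13·R4.
Reading off the reduced rows gives u = 1, v = -3/2, w = -3, s = -1.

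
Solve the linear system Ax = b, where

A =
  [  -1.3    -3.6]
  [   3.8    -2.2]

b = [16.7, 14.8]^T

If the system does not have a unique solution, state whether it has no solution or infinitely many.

Row-reduce the augmented matrix:
R1 ← R1 / (-13/10).
R2 ← R2 − 19/5·R1.
R2 ← R2 / (-827/65).
R1 ← R1 − 36/13·R2.
Reading off the reduced rows gives x_1 = 1, x_2 = -5.

x_1 = 1, x_2 = -5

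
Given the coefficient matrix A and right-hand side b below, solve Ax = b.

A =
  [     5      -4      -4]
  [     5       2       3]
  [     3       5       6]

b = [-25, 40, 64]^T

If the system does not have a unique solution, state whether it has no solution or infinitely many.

x_1 = 3, x_2 = 5, x_3 = 5

Row-reduce the augmented matrix:
R1 ← R1 / (5).
R2 ← R2 − 5·R1.
R3 ← R3 − 3·R1.
R2 ← R2 / (6).
R1 ← R1 + 4/5·R2.
R3 ← R3 − 37/5·R2.
R3 ← R3 / (-7/30).
R1 ← R1 − 2/15·R3.
R2 ← R2 − 7/6·R3.
Reading off the reduced rows gives x_1 = 3, x_2 = 5, x_3 = 5.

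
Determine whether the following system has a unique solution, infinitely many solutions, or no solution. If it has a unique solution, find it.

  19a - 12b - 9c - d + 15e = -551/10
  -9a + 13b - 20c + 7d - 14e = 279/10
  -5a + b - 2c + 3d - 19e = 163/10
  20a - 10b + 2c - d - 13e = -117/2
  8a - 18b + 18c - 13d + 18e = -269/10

a = -3, b = -1/5, c = 0, d = 1/2, e = 0

Row-reduce the augmented matrix:
R1 ← R1 / (19).
R2 ← R2 + 9·R1.
R3 ← R3 + 5·R1.
R4 ← R4 − 20·R1.
R5 ← R5 − 8·R1.
R2 ← R2 / (139/19).
R1 ← R1 + 12/19·R2.
R3 ← R3 + 41/19·R2.
R4 ← R4 − 50/19·R2.
R5 ← R5 + 246/19·R2.
R3 ← R3 / (-1602/139).
R1 ← R1 + 357/139·R3.
R2 ← R2 + 461/139·R3.
R4 ← R4 − 2808/139·R3.
R5 ← R5 + 2940/139·R3.
R4 ← R4 / (523/89).
R1 ← R1 + 47/89·R4.
R2 ← R2 + 40/89·R4.
R3 ← R3 + 36/89·R4.
R5 ← R5 + 853/89·R4.
R5 ← R5 / (-95579/1569).
R1 ← R1 + 3307/3138·R5.
R2 ← R2 + 3091/9414·R5.
R3 ← R3 + 22499/9414·R5.
R4 ← R4 + 5007/523·R5.
Reading off the reduced rows gives a = -3, b = -1/5, c = 0, d = 1/2, e = 0.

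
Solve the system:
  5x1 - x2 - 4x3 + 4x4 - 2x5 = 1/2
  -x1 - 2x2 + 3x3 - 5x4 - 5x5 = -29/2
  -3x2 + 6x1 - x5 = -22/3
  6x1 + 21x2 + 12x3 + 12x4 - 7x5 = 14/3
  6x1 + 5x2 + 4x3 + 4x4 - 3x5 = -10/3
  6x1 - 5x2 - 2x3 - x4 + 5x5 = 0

x1 = -1/2, x2 = 1, x3 = -1, x4 = 2/3, x5 = 4/3

Row-reduce the augmented matrix:
R1 ← R1 / (5).
R2 ← R2 + 1·R1.
R3 ← R3 − 6·R1.
R4 ← R4 − 6·R1.
R5 ← R5 − 6·R1.
R6 ← R6 − 6·R1.
R2 ← R2 / (-11/5).
R1 ← R1 + 1/5·R2.
R3 ← R3 + 9/5·R2.
R4 ← R4 − 111/5·R2.
R5 ← R5 − 31/5·R2.
R6 ← R6 + 19/5·R2.
R3 ← R3 / (3).
R1 ← R1 + 1·R3.
R2 ← R2 + 1·R3.
R4 ← R4 − 39·R3.
R5 ← R5 − 15·R3.
R6 ← R6 + 1·R3.
R4 ← R4 / (-192/11).
R1 ← R1 − 8/11·R4.
R2 ← R2 − 16/11·R4.
R3 ← R3 + 5/11·R4.
R5 ← R5 + 64/11·R4.
R6 ← R6 − 1·R4.
Swap R5 and R6.
R5 ← R5 / (1051/96).
R1 ← R1 + 43/12·R5.
R2 ← R2 + 41/6·R5.
R3 ← R3 − 523/96·R5.
R4 ← R4 − 247/32·R5.
R6 reduces to 0 = 0, so the extra equation is consistent.
Reading off the reduced rows gives x1 = -1/2, x2 = 1, x3 = -1, x4 = 2/3, x5 = 4/3.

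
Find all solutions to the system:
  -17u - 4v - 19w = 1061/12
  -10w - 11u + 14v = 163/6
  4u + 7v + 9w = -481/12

u = -7/3, v = -3/2, w = -9/4

Row-reduce the augmented matrix:
R1 ← R1 / (-17).
R2 ← R2 + 11·R1.
R3 ← R3 − 4·R1.
R2 ← R2 / (282/17).
R1 ← R1 − 4/17·R2.
R3 ← R3 − 103/17·R2.
R3 ← R3 / (347/94).
R1 ← R1 − 51/47·R3.
R2 ← R2 − 13/94·R3.
Reading off the reduced rows gives u = -7/3, v = -3/2, w = -9/4.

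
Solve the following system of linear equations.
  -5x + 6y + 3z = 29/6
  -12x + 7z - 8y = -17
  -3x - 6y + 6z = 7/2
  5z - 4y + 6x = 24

x = 7/3, y = 5/4, z = 3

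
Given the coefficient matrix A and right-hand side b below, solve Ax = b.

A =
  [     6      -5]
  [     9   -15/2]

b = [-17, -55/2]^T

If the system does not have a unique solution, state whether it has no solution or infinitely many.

Row-reduce:
R1 ← R1 / (6).
R2 ← R2 − 9·R1.
Row 2 reduces to 0 = -2, a contradiction. The system is inconsistent.

no solution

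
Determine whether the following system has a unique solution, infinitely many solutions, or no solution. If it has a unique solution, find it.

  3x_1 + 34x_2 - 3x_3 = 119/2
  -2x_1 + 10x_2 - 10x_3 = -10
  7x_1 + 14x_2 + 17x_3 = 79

no solution

Row-reduce:
R1 ← R1 / (3).
R2 ← R2 + 2·R1.
R3 ← R3 − 7·R1.
R2 ← R2 / (98/3).
R1 ← R1 − 34/3·R2.
R3 ← R3 + 196/3·R2.
Row 3 reduces to 0 = -1/2, a contradiction. The system is inconsistent.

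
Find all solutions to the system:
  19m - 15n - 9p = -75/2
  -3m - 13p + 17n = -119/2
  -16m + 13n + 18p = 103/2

m = -3, n = -5/2, p = 2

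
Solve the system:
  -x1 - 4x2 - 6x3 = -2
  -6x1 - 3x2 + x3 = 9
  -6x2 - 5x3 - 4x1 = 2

x1 = -2, x2 = 1, x3 = 0

Row-reduce the augmented matrix:
R1 ← R1 / (-1).
R2 ← R2 + 6·R1.
R3 ← R3 + 4·R1.
R2 ← R2 / (21).
R1 ← R1 − 4·R2.
R3 ← R3 − 10·R2.
R3 ← R3 / (29/21).
R1 ← R1 + 22/21·R3.
R2 ← R2 − 37/21·R3.
Reading off the reduced rows gives x1 = -2, x2 = 1, x3 = 0.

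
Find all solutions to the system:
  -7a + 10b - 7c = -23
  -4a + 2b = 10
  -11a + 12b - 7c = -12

no solution

Row-reduce:
R1 ← R1 / (-7).
R2 ← R2 + 4·R1.
R3 ← R3 + 11·R1.
R2 ← R2 / (-26/7).
R1 ← R1 + 10/7·R2.
R3 ← R3 + 26/7·R2.
Row 3 reduces to 0 = 1, a contradiction. The system is inconsistent.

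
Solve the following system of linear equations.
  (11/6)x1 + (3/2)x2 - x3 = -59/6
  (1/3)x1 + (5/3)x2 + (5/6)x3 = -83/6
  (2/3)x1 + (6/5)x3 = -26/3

x1 = -4, x2 = -5, x3 = -5

Row-reduce the augmented matrix:
R1 ← R1 / (11/6).
R2 ← R2 − 1/3·R1.
R3 ← R3 − 2/3·R1.
R2 ← R2 / (46/33).
R1 ← R1 − 9/11·R2.
R3 ← R3 + 6/11·R2.
R3 ← R3 / (451/230).
R1 ← R1 + 105/92·R3.
R2 ← R2 − 67/92·R3.
Reading off the reduced rows gives x1 = -4, x2 = -5, x3 = -5.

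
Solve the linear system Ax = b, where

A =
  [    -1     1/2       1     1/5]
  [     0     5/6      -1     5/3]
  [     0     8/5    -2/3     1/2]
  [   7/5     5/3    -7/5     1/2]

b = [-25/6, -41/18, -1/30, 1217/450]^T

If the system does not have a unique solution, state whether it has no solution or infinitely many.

Row-reduce the augmented matrix:
R1 ← R1 / (-1).
R4 ← R4 − 7/5·R1.
R2 ← R2 / (5/6).
R1 ← R1 + 1/2·R2.
R3 ← R3 − 8/5·R2.
R4 ← R4 − 71/30·R2.
R3 ← R3 / (94/75).
R1 ← R1 + 8/5·R3.
R2 ← R2 + 6/5·R3.
R4 ← R4 − 71/25·R3.
R4 ← R4 / (30523/14100).
R1 ← R1 + 622/235·R4.
R2 ← R2 + 55/94·R4.
R3 ← R3 + 405/188·R4.
Reading off the reduced rows gives x_1 = 2/5, x_2 = -1/3, x_3 = -3, x_4 = -3.

x_1 = 2/5, x_2 = -1/3, x_3 = -3, x_4 = -3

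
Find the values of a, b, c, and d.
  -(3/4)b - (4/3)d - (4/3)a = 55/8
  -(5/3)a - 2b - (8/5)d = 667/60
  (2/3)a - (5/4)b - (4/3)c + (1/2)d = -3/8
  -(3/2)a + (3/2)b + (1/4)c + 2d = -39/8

a = -7/4, b = -5/2, c = 1, d = -2

Row-reduce the augmented matrix:
R1 ← R1 / (-4/3).
R2 ← R2 + 5/3·R1.
R3 ← R3 − 2/3·R1.
R4 ← R4 + 3/2·R1.
R2 ← R2 / (-17/16).
R1 ← R1 − 9/16·R2.
R3 ← R3 + 13/8·R2.
R4 ← R4 − 75/32·R2.
R3 ← R3 / (-4/3).
R4 ← R4 − 1/4·R3.
R4 ← R4 / (9783/2720).
R1 ← R1 − 88/85·R4.
R2 ← R2 + 16/255·R4.
R3 ← R3 − 137/680·R4.
Reading off the reduced rows gives a = -7/4, b = -5/2, c = 1, d = -2.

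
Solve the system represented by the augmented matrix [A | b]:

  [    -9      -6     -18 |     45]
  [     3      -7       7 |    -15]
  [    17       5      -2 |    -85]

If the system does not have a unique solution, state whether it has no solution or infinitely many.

Row-reduce the augmented matrix:
R1 ← R1 / (-9).
R2 ← R2 − 3·R1.
R3 ← R3 − 17·R1.
R2 ← R2 / (-9).
R1 ← R1 − 2/3·R2.
R3 ← R3 + 19/3·R2.
R3 ← R3 / (-991/27).
R1 ← R1 − 56/27·R3.
R2 ← R2 + 1/9·R3.
Reading off the reduced rows gives x_1 = -5, x_2 = 0, x_3 = 0.

x_1 = -5, x_2 = 0, x_3 = 0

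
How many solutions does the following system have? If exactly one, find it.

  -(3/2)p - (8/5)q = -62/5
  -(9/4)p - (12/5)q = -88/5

Row-reduce:
R1 ← R1 / (-3/2).
R2 ← R2 + 9/4·R1.
Row 2 reduces to 0 = 1, a contradiction. The system is inconsistent.

no solution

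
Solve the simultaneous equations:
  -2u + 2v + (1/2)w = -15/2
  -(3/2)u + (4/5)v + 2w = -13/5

Row-reduce:
R1 ← R1 / (-2).
R2 ← R2 + 3/2·R1.
R2 ← R2 / (-7/10).
R1 ← R1 + 1·R2.
Rank is 2 with 3 unknowns, leaving w free.

infinitely many solutions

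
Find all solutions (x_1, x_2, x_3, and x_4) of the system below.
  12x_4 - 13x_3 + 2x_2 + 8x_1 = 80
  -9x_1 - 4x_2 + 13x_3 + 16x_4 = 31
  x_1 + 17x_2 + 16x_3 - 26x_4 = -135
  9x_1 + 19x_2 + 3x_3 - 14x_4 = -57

no solution

Row-reduce:
R1 ← R1 / (8).
R2 ← R2 + 9·R1.
R3 ← R3 − 1·R1.
R4 ← R4 − 9·R1.
R2 ← R2 / (-7/4).
R1 ← R1 − 1/4·R2.
R3 ← R3 − 67/4·R2.
R4 ← R4 − 67/4·R2.
R3 ← R3 / (29/14).
R1 ← R1 + 13/7·R3.
R2 ← R2 − 13/14·R3.
R4 ← R4 − 29/14·R3.
Row 4 reduces to 0 = -2, a contradiction. The system is inconsistent.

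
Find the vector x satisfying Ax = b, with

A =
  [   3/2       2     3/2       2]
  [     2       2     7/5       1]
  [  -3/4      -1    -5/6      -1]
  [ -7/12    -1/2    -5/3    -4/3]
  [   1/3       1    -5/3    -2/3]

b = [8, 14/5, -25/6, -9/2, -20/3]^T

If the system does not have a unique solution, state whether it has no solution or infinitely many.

no solution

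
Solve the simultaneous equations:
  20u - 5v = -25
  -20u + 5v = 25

Row-reduce:
R1 ← R1 / (20).
R2 ← R2 + 20·R1.
Rank is 1 with 2 unknowns, leaving v free.

infinitely many solutions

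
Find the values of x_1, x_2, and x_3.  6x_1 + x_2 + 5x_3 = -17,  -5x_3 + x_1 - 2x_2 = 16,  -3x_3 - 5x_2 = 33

Row-reduce the augmented matrix:
R1 ← R1 / (6).
R2 ← R2 − 1·R1.
R2 ← R2 / (-13/6).
R1 ← R1 − 1/6·R2.
R3 ← R3 + 5·R2.
R3 ← R3 / (136/13).
R1 ← R1 − 5/13·R3.
R2 ← R2 − 35/13·R3.
Reading off the reduced rows gives x_1 = -1, x_2 = -6, x_3 = -1.

x_1 = -1, x_2 = -6, x_3 = -1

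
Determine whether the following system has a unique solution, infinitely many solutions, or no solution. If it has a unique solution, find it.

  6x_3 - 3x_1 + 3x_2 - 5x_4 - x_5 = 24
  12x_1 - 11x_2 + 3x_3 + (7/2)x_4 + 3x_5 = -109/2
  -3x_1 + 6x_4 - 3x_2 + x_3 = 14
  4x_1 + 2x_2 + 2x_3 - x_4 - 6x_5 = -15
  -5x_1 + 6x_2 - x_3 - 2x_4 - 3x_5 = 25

no solution

Row-reduce:
R1 ← R1 / (-3).
R2 ← R2 − 12·R1.
R3 ← R3 + 3·R1.
R4 ← R4 − 4·R1.
R5 ← R5 + 5·R1.
R1 ← R1 + 1·R2.
R3 ← R3 + 6·R2.
R4 ← R4 − 6·R2.
R5 ← R5 − 1·R2.
R3 ← R3 / (157).
R1 ← R1 − 25·R3.
R2 ← R2 − 27·R3.
R4 ← R4 + 152·R3.
R5 ← R5 + 38·R3.
R4 ← R4 / (2890/471).
R1 ← R1 + 773/942·R4.
R2 ← R2 + 429/314·R4.
R3 ← R3 + 88/157·R4.
R5 ← R5 − 1445/942·R4.
Row 5 reduces to 0 = 3/2, a contradiction. The system is inconsistent.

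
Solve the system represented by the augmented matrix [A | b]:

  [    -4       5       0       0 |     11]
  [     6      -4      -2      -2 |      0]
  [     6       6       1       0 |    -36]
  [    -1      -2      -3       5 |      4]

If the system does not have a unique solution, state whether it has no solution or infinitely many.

x_1 = -4, x_2 = -1, x_3 = -6, x_4 = -4

Row-reduce the augmented matrix:
R1 ← R1 / (-4).
R2 ← R2 − 6·R1.
R3 ← R3 − 6·R1.
R4 ← R4 + 1·R1.
R2 ← R2 / (7/2).
R1 ← R1 + 5/4·R2.
R3 ← R3 − 27/2·R2.
R4 ← R4 + 13/4·R2.
R3 ← R3 / (61/7).
R1 ← R1 + 5/7·R3.
R2 ← R2 + 4/7·R3.
R4 ← R4 + 34/7·R3.
R4 ← R4 / (454/61).
R1 ← R1 + 5/61·R4.
R2 ← R2 + 4/61·R4.
R3 ← R3 − 54/61·R4.
Reading off the reduced rows gives x_1 = -4, x_2 = -1, x_3 = -6, x_4 = -4.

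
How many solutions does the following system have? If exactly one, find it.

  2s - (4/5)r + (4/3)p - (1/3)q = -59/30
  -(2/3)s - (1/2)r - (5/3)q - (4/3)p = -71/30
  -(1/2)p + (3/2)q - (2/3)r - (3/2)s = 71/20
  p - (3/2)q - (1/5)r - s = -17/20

p = 2/5, q = 3/2, r = 0, s = -1

Row-reduce the augmented matrix:
R1 ← R1 / (4/3).
R2 ← R2 + 4/3·R1.
R3 ← R3 + 1/2·R1.
R4 ← R4 − 1·R1.
R2 ← R2 / (-2).
R1 ← R1 + 1/4·R2.
R3 ← R3 − 11/8·R2.
R4 ← R4 + 5/4·R2.
R3 ← R3 / (-893/480).
R1 ← R1 + 7/16·R3.
R2 ← R2 − 13/20·R3.
R4 ← R4 − 97/80·R3.
R4 ← R4 / (-8639/2679).
R1 ← R1 − 3467/2679·R4.
R2 ← R2 + 1630/2679·R4.
R3 ← R3 + 80/893·R4.
Reading off the reduced rows gives p = 2/5, q = 3/2, r = 0, s = -1.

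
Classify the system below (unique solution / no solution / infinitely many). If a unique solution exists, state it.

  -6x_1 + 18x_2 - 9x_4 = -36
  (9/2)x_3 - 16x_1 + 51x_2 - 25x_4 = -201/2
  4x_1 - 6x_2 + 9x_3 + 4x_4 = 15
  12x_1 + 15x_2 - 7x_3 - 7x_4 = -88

Row-reduce:
R1 ← R1 / (-6).
R2 ← R2 + 16·R1.
R3 ← R3 − 4·R1.
R4 ← R4 − 12·R1.
R2 ← R2 / (3).
R1 ← R1 + 3·R2.
R3 ← R3 − 6·R2.
R4 ← R4 − 51·R2.
Swap R3 and R4.
R3 ← R3 / (-167/2).
R1 ← R1 − 9/2·R3.
R2 ← R2 − 3/2·R3.
Rank is 3 with 4 unknowns, leaving x_4 free.

infinitely many solutions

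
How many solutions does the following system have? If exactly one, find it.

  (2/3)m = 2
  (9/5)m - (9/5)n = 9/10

m = 3, n = 5/2

Row-reduce the augmented matrix:
R1 ← R1 / (2/3).
R2 ← R2 − 9/5·R1.
R2 ← R2 / (-9/5).
Reading off the reduced rows gives m = 3, n = 5/2.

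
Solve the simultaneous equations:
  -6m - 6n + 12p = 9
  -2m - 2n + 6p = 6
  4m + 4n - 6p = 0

no solution

Row-reduce:
R1 ← R1 / (-6).
R2 ← R2 + 2·R1.
R3 ← R3 − 4·R1.
R2 ← R2 / (2).
R1 ← R1 + 2·R2.
R3 ← R3 − 2·R2.
Row 3 reduces to 0 = 3, a contradiction. The system is inconsistent.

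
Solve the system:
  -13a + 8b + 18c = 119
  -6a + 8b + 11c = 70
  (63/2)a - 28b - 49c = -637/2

Row-reduce:
R1 ← R1 / (-13).
R2 ← R2 + 6·R1.
R3 ← R3 − 63/2·R1.
R2 ← R2 / (56/13).
R1 ← R1 + 8/13·R2.
R3 ← R3 + 112/13·R2.
Rank is 2 with 3 unknowns, leaving c free.

infinitely many solutions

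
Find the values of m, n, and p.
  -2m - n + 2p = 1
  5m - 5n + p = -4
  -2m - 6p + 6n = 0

m = 0, n = 1, p = 1

Row-reduce the augmented matrix:
R1 ← R1 / (-2).
R2 ← R2 − 5·R1.
R3 ← R3 + 2·R1.
R2 ← R2 / (-15/2).
R1 ← R1 − 1/2·R2.
R3 ← R3 − 7·R2.
R3 ← R3 / (-12/5).
R1 ← R1 + 3/5·R3.
R2 ← R2 + 4/5·R3.
Reading off the reduced rows gives m = 0, n = 1, p = 1.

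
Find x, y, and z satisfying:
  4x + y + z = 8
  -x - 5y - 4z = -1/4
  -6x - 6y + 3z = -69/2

Row-reduce the augmented matrix:
R1 ← R1 / (4).
R2 ← R2 + 1·R1.
R3 ← R3 + 6·R1.
R2 ← R2 / (-19/4).
R1 ← R1 − 1/4·R2.
R3 ← R3 + 9/2·R2.
R3 ← R3 / (153/19).
R1 ← R1 − 1/19·R3.
R2 ← R2 − 15/19·R3.
Reading off the reduced rows gives x = 9/4, y = 2, z = -3.

x = 9/4, y = 2, z = -3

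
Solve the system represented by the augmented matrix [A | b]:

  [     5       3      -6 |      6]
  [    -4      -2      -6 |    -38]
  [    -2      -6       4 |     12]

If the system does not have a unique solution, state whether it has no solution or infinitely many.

Row-reduce the augmented matrix:
R1 ← R1 / (5).
R2 ← R2 + 4·R1.
R3 ← R3 + 2·R1.
R2 ← R2 / (2/5).
R1 ← R1 − 3/5·R2.
R3 ← R3 + 24/5·R2.
R3 ← R3 / (-128).
R1 ← R1 − 15·R3.
R2 ← R2 + 27·R3.
Reading off the reduced rows gives x_1 = 6, x_2 = -2, x_3 = 3.

x_1 = 6, x_2 = -2, x_3 = 3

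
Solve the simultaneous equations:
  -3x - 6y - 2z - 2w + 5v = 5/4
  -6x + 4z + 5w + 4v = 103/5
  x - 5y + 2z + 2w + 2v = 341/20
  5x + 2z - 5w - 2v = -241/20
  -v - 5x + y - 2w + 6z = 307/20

Row-reduce the augmented matrix:
R1 ← R1 / (-3).
R2 ← R2 + 6·R1.
R3 ← R3 − 1·R1.
R4 ← R4 − 5·R1.
R5 ← R5 + 5·R1.
R2 ← R2 / (12).
R1 ← R1 − 2·R2.
R3 ← R3 + 7·R2.
R4 ← R4 + 10·R2.
R5 ← R5 − 11·R2.
R3 ← R3 / (6).
R1 ← R1 + 2/3·R3.
R2 ← R2 − 2/3·R3.
R4 ← R4 − 16/3·R3.
R5 ← R5 − 2·R3.
R4 ← R4 / (-361/54).
R1 ← R1 + 11/108·R4.
R2 ← R2 − 1/54·R4.
R3 ← R3 − 79/72·R4.
R5 ← R5 + 82/9·R4.
R5 ← R5 / (-1987/361).
R1 ← R1 + 481/722·R5.
R2 ← R2 + 186/361·R5.
R3 ← R3 − 321/1444·R5.
R4 ← R4 + 64/361·R5.
Reading off the reduced rows gives x = -7/4, y = -3, z = 2, w = 5/2, v = -13/5.

x = -7/4, y = -3, z = 2, w = 5/2, v = -13/5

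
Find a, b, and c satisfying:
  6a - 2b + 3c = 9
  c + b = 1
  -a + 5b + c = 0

a = 1, b = 0, c = 1

Row-reduce the augmented matrix:
R1 ← R1 / (6).
R3 ← R3 + 1·R1.
R1 ← R1 + 1/3·R2.
R3 ← R3 − 14/3·R2.
R3 ← R3 / (-19/6).
R1 ← R1 − 5/6·R3.
R2 ← R2 − 1·R3.
Reading off the reduced rows gives a = 1, b = 0, c = 1.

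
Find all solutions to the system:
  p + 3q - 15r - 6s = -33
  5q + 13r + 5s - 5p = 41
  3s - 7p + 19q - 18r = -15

Row-reduce:
R2 ← R2 + 5·R1.
R3 ← R3 + 7·R1.
R2 ← R2 / (20).
R1 ← R1 − 3·R2.
R3 ← R3 − 40·R2.
R1 ← R1 + 57/10·R3.
R2 ← R2 + 31/10·R3.
Rank is 3 with 4 unknowns, leaving s free.

infinitely many solutions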